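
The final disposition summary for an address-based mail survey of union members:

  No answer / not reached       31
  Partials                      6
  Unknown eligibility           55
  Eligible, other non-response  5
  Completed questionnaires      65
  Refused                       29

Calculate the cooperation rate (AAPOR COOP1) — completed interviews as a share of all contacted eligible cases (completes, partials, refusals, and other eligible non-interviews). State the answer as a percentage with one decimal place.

61.9%

Numerator: 65
Denominator: 65 + 6 + 29 + 5 = 105
COOP1 = 65 / 105 = 0.6190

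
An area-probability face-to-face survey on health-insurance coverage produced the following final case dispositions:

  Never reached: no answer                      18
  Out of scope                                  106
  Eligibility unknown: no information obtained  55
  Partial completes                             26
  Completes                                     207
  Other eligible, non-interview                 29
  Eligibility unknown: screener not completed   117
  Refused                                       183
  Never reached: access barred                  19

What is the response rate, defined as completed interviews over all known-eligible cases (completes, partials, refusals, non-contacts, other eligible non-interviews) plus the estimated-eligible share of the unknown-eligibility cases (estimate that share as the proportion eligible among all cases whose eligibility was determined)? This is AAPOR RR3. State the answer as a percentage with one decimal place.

33.2%

Never reached = 18 + 19 = 37
Undetermined eligibility = 117 + 55 = 172
Top = 207
Eligible (known) = 207 + 26 + 183 + 37 + 29 = 482
e = 482 / (482 + 106) = 482 / 588 = 0.8197
Eligible share of unknowns = 0.8197 × 172 = 140.99
Denominator = 482 + 140.99 = 622.99
RR3 = 207 / 622.99 = 0.3323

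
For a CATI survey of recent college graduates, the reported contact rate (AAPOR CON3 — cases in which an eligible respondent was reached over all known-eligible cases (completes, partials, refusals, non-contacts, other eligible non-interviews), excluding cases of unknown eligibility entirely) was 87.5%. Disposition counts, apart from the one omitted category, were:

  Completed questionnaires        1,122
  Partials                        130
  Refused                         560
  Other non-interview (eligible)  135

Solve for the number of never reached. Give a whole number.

Numerator → 1122 + 130 + 560 + 135 = 1947
CON3 = 1947 / D = 0.875
D = 1947 / 0.875 = 2225.1
Other denominator terms total 1947
never reached = 2225.1 − 1947 ≈ 278

278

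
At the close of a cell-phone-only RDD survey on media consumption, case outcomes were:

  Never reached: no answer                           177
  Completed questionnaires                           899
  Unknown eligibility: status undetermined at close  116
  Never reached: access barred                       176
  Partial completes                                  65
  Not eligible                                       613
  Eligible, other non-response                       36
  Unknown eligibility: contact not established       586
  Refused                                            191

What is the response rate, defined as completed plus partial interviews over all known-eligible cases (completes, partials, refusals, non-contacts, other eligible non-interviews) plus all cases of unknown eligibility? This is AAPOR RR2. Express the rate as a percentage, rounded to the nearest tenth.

42.9%

Non-contacts = 177 + 176 = 353
Undetermined eligibility = 586 + 116 = 702
Numerator: 899 + 65 = 964
Denominator: 899 + 65 + 191 + 353 + 36 + 702 = 2246
RR2 = 964 / 2246 = 0.4292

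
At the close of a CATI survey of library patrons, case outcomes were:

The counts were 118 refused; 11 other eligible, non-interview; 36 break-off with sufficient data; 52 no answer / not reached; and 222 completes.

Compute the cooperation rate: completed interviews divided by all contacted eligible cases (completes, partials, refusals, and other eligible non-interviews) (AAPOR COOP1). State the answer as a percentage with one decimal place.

57.4%

Num = 222
Denom = 222 + 36 + 118 + 11 = 387
COOP1 = 222 / 387 = 0.5736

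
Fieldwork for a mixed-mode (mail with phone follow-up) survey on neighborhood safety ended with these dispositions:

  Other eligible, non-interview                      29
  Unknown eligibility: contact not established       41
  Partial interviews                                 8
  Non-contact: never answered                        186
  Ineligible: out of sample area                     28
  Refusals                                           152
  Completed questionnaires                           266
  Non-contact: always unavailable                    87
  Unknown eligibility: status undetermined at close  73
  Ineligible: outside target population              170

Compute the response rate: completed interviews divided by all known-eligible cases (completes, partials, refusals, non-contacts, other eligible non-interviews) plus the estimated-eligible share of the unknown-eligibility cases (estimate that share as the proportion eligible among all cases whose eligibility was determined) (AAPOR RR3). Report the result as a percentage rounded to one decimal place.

32.5%

Never reached = 186 + 87 = 273
Eligibility not determined = 41 + 73 = 114
Screened out, ineligible = 170 + 28 = 198
Top → 266
Eligible (known) → 266 + 8 + 152 + 273 + 29 = 728
e = 728 / (728 + 198) = 728 / 926 = 0.7862
Estimated eligible among unknowns → 0.7862 × 114 = 89.63
Denominator → 728 + 89.63 = 817.63
RR3 = 266 / 817.63 = 0.3253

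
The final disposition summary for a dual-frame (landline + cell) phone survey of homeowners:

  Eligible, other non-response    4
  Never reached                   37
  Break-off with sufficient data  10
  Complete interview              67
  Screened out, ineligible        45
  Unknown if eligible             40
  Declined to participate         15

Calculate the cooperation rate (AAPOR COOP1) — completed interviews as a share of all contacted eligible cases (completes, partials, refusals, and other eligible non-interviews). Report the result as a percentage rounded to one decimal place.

Num = 67
Denom = 67 + 10 + 15 + 4 = 96
COOP1 = 67 / 96 = 0.6979

69.8%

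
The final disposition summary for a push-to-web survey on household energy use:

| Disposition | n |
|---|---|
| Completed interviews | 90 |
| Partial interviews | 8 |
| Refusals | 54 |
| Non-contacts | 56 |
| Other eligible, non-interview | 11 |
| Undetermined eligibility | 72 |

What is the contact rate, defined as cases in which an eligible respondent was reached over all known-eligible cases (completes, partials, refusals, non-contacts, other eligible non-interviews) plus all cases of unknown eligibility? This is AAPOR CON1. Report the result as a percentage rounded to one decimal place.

56.0%

Top → 90 + 8 + 54 + 11 = 163
Base → 90 + 8 + 54 + 56 + 11 + 72 = 291
CON1 = 163 / 291 = 0.5601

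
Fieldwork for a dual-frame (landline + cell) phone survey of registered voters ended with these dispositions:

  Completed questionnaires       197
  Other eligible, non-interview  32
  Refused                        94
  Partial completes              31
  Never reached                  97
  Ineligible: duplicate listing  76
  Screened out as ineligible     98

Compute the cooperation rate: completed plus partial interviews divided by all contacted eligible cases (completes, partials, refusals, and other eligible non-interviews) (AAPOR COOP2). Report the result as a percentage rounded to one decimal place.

Screened out, ineligible = 98 + 76 = 174
Numerator: 197 + 31 = 228
Denom: 197 + 31 + 94 + 32 = 354
COOP2 = 228 / 354 = 0.6441

64.4%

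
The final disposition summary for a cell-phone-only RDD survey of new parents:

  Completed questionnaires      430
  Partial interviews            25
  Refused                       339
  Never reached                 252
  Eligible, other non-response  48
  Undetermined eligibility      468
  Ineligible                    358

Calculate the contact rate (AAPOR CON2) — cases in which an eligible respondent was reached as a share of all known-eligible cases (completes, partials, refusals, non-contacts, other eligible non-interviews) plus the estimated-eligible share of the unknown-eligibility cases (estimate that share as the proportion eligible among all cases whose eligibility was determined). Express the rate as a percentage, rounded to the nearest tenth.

58.2%

Num: 430 + 25 + 339 + 48 = 842
Known eligible: 430 + 25 + 339 + 252 + 48 = 1094
e = 1094 / (1094 + 358) = 1094 / 1452 = 0.7534
e × U: 0.7534 × 468 = 352.59
Denominator: 1094 + 352.59 = 1446.59
CON2 = 842 / 1446.59 = 0.5821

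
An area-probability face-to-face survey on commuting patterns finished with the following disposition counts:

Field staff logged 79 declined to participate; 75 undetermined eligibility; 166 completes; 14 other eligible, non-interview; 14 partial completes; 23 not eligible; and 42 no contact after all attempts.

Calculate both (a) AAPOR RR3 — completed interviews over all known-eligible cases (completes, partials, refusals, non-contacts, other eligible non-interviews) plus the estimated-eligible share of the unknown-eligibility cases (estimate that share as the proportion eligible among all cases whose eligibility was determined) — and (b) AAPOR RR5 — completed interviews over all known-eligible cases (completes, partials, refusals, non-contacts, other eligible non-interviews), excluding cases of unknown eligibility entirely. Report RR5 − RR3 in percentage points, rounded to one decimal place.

Top → 166
Eligible (known) → 166 + 14 + 79 + 42 + 14 = 315
e = 315 / (315 + 23) = 315 / 338 = 0.9320
Eligible share of unknowns → 0.9320 × 75 = 69.90
Denominator → 315 + 69.90 = 384.90
RR3 = 166 / 384.90 = 0.4313
Denominator → 166 + 14 + 79 + 42 + 14 = 315
RR5 = 166 / 315 = 0.5270
Difference = 52.70 − 43.13 = 9.57 percentage points

9.6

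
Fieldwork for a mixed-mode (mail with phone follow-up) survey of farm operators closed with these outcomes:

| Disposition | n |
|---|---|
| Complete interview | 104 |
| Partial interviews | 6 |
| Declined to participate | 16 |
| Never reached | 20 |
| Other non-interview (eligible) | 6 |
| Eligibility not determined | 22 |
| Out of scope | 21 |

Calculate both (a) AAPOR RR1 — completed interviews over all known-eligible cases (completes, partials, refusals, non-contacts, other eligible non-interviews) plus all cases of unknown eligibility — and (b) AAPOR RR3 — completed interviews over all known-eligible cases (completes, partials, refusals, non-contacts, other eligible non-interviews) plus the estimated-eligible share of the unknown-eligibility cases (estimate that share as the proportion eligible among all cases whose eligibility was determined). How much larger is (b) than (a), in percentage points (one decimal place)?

0.9

Numerator → 104
Denom → 104 + 6 + 16 + 20 + 6 + 22 = 174
RR1 = 104 / 174 = 0.5977
Known eligible → 104 + 6 + 16 + 20 + 6 = 152
e = 152 / (152 + 21) = 152 / 173 = 0.8786
Eligible share of unknowns → 0.8786 × 22 = 19.33
Denom → 152 + 19.33 = 171.33
RR3 = 104 / 171.33 = 0.6070
Difference = 60.70 − 59.77 = 0.93 percentage points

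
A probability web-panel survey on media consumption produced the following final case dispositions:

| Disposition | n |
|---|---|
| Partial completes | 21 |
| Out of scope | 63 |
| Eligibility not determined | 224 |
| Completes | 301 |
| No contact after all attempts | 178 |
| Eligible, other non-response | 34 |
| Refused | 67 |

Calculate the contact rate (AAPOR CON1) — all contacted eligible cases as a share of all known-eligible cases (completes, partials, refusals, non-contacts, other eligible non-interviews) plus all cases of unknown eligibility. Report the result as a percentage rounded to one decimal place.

51.3%

Numerator → 301 + 21 + 67 + 34 = 423
Base → 301 + 21 + 67 + 178 + 34 + 224 = 825
CON1 = 423 / 825 = 0.5127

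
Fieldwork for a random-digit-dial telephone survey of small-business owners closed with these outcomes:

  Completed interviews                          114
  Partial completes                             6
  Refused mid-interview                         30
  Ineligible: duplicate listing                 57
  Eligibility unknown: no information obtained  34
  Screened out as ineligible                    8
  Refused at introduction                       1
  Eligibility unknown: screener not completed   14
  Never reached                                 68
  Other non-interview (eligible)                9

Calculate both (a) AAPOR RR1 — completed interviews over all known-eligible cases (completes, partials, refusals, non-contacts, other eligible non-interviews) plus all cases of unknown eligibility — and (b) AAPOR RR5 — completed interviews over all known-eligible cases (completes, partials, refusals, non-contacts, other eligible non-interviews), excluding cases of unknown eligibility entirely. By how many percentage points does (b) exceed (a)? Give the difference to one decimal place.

8.7

Refused = 1 + 30 = 31
Undetermined eligibility = 14 + 34 = 48
Screened out, ineligible = 8 + 57 = 65
Top → 114
Denominator → 114 + 6 + 31 + 68 + 9 + 48 = 276
RR1 = 114 / 276 = 0.4130
Denominator → 114 + 6 + 31 + 68 + 9 = 228
RR5 = 114 / 228 = 0.5000
Difference = 50.00 − 41.30 = 8.70 percentage points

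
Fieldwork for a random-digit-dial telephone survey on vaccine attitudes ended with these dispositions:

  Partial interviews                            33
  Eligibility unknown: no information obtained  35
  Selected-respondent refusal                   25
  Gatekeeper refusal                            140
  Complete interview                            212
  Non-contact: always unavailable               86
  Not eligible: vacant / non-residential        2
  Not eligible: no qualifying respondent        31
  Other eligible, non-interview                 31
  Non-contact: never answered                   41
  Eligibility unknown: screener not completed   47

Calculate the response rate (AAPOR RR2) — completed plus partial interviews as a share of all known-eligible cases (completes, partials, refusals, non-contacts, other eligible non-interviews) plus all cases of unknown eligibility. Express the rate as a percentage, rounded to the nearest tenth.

37.7%

Refusals = 140 + 25 = 165
Non-contacts = 41 + 86 = 127
Eligibility not determined = 47 + 35 = 82
Screened out, ineligible = 31 + 2 = 33
Num: 212 + 33 = 245
Denominator: 212 + 33 + 165 + 127 + 31 + 82 = 650
RR2 = 245 / 650 = 0.3769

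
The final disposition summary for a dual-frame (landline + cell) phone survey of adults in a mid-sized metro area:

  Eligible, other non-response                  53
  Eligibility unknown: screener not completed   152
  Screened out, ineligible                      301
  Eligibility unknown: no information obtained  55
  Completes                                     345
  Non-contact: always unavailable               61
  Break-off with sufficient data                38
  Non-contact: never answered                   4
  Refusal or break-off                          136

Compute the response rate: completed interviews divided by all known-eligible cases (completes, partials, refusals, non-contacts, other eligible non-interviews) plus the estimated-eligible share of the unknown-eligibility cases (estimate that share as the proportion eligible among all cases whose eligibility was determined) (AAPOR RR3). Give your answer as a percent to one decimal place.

44.4%

Non-contacts = 4 + 61 = 65
Unknown if eligible = 152 + 55 = 207
Top → 345
Determined eligible → 345 + 38 + 136 + 65 + 53 = 637
e = 637 / (637 + 301) = 637 / 938 = 0.6791
Estimated eligible among unknowns → 0.6791 × 207 = 140.57
Denominator → 637 + 140.57 = 777.57
RR3 = 345 / 777.57 = 0.4437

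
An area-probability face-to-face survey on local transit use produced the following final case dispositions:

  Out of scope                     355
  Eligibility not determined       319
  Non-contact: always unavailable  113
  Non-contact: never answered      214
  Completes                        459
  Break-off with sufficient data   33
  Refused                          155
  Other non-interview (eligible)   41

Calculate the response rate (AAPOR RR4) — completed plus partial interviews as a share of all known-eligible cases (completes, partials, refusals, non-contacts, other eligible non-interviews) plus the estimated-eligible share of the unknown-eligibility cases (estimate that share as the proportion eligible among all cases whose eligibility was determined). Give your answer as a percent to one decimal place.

39.3%

Non-contacts = 214 + 113 = 327
Numerator → 459 + 33 = 492
Eligible (known) → 459 + 33 + 155 + 327 + 41 = 1015
e = 1015 / (1015 + 355) = 1015 / 1370 = 0.7409
Eligible share of unknowns → 0.7409 × 319 = 236.35
Denominator → 1015 + 236.35 = 1251.35
RR4 = 492 / 1251.35 = 0.3932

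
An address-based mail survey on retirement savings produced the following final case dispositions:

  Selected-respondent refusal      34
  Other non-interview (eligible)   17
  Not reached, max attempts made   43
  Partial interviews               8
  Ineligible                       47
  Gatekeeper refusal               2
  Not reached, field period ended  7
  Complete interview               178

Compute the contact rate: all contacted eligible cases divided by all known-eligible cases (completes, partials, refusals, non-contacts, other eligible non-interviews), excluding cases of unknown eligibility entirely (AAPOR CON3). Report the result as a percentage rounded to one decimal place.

Declined to participate = 2 + 34 = 36
No contact after all attempts = 7 + 43 = 50
Num: 178 + 8 + 36 + 17 = 239
Denom: 178 + 8 + 36 + 50 + 17 = 289
CON3 = 239 / 289 = 0.8270

82.7%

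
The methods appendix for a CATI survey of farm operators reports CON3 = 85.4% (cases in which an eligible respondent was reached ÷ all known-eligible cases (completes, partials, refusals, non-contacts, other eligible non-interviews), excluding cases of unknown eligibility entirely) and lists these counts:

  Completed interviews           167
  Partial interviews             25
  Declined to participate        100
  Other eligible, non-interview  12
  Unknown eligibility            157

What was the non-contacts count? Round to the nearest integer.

52

Num = 167 + 25 + 100 + 12 = 304
CON3 = 304 / D = 0.854
D = 304 / 0.854 = 356.0
Remaining denominator categories sum to 304
non-contacts = 356.0 − 304 ≈ 52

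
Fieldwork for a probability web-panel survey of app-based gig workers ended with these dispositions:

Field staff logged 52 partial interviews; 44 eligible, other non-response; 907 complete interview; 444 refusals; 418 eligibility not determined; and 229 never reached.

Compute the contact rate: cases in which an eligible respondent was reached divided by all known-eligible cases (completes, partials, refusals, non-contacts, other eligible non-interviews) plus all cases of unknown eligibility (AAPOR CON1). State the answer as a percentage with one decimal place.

69.1%

Numerator: 907 + 52 + 444 + 44 = 1447
Denom: 907 + 52 + 444 + 229 + 44 + 418 = 2094
CON1 = 1447 / 2094 = 0.6910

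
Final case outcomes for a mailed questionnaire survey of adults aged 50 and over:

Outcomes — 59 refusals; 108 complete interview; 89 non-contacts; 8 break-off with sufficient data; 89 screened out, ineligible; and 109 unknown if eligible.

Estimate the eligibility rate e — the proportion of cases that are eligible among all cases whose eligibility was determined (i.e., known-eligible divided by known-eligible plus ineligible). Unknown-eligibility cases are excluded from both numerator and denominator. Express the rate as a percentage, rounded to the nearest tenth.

74.8%

Known eligible = 108 + 8 + 59 + 89 = 264
e = 264 / (264 + 89) = 264 / 353 = 0.7479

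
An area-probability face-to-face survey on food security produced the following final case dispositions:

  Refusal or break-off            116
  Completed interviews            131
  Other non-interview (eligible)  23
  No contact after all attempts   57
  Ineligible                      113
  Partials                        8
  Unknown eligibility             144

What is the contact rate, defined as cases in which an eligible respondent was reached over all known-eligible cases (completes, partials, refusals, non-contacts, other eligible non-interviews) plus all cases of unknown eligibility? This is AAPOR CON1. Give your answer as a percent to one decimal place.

58.0%

Num = 131 + 8 + 116 + 23 = 278
Denom = 131 + 8 + 116 + 57 + 23 + 144 = 479
CON1 = 278 / 479 = 0.5804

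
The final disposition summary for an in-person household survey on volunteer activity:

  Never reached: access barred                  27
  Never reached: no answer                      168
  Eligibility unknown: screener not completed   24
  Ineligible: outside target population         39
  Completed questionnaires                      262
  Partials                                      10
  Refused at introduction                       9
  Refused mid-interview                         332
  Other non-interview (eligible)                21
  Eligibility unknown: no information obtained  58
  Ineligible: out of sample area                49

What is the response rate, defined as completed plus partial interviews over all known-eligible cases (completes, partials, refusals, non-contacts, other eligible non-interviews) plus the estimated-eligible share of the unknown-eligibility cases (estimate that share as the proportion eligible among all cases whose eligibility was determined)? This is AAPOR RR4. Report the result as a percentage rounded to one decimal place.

Declined to participate = 9 + 332 = 341
Never reached = 168 + 27 = 195
Unknown eligibility = 24 + 58 = 82
Screened out, ineligible = 39 + 49 = 88
Numerator = 262 + 10 = 272
Eligible (known) = 262 + 10 + 341 + 195 + 21 = 829
e = 829 / (829 + 88) = 829 / 917 = 0.9040
Eligible share of unknowns = 0.9040 × 82 = 74.13
Base = 829 + 74.13 = 903.13
RR4 = 272 / 903.13 = 0.3012

30.1%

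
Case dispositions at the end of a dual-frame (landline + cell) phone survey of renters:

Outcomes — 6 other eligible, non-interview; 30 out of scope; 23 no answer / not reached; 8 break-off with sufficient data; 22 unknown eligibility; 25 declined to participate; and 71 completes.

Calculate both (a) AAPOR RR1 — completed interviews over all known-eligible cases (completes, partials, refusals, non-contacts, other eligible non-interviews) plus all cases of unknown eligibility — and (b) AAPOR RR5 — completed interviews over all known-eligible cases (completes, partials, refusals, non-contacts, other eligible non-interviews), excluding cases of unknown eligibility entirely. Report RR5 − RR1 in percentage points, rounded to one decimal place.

Num: 71
Base: 71 + 8 + 25 + 23 + 6 + 22 = 155
RR1 = 71 / 155 = 0.4581
Base: 71 + 8 + 25 + 23 + 6 = 133
RR5 = 71 / 133 = 0.5338
Difference = 53.38 − 45.81 = 7.57 percentage points

7.6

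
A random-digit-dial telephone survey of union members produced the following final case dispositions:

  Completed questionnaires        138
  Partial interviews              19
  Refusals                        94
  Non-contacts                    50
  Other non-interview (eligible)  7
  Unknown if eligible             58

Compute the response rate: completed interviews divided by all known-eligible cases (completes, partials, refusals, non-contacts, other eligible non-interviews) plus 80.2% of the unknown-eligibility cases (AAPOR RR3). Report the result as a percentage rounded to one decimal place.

Numerator → 138
Eligible (known) → 138 + 19 + 94 + 50 + 7 = 308
e × U → 0.8020 × 58 = 46.52
Denom → 308 + 46.52 = 354.52
RR3 = 138 / 354.52 = 0.3893

38.9%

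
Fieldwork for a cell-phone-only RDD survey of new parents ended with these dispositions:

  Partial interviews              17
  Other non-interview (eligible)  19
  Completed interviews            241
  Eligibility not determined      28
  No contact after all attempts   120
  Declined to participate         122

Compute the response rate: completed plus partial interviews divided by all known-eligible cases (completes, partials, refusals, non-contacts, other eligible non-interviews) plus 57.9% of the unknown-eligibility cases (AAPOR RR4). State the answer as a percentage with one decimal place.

Num = 241 + 17 = 258
Determined eligible = 241 + 17 + 122 + 120 + 19 = 519
e × U = 0.5790 × 28 = 16.21
Denom = 519 + 16.21 = 535.21
RR4 = 258 / 535.21 = 0.4821

48.2%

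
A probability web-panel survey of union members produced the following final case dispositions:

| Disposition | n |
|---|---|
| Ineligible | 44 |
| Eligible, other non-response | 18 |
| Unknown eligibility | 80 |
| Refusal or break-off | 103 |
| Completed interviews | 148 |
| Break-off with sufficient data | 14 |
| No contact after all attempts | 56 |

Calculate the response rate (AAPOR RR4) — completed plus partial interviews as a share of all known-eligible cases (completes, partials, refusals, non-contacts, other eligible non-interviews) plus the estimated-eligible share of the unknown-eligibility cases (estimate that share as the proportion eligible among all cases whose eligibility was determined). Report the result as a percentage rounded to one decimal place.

Top: 148 + 14 = 162
Determined eligible: 148 + 14 + 103 + 56 + 18 = 339
e = 339 / (339 + 44) = 339 / 383 = 0.8851
Eligible share of unknowns: 0.8851 × 80 = 70.81
Denominator: 339 + 70.81 = 409.81
RR4 = 162 / 409.81 = 0.3953

39.5%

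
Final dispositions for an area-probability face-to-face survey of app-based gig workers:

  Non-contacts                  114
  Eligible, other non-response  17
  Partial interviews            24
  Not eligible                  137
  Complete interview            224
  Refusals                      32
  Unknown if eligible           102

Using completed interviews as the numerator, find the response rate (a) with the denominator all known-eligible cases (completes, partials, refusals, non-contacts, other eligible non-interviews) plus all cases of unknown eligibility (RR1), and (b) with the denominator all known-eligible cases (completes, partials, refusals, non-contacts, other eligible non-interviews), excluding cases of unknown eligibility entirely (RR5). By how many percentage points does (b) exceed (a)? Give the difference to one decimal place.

10.8

Numerator: 224
Denominator: 224 + 24 + 32 + 114 + 17 + 102 = 513
RR1 = 224 / 513 = 0.4366
Denominator: 224 + 24 + 32 + 114 + 17 = 411
RR5 = 224 / 411 = 0.5450
Difference = 54.50 − 43.66 = 10.84 percentage points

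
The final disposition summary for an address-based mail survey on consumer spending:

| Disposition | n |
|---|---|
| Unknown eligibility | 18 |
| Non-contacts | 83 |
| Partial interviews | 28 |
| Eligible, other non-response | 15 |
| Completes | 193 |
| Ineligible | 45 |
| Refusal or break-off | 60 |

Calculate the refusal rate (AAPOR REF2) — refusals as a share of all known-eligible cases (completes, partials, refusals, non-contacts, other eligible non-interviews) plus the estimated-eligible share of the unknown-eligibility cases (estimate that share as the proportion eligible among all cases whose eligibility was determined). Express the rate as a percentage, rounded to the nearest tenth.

15.2%

Num: 60
Known eligible: 193 + 28 + 60 + 83 + 15 = 379
e = 379 / (379 + 45) = 379 / 424 = 0.8939
e × U: 0.8939 × 18 = 16.09
Base: 379 + 16.09 = 395.09
REF2 = 60 / 395.09 = 0.1519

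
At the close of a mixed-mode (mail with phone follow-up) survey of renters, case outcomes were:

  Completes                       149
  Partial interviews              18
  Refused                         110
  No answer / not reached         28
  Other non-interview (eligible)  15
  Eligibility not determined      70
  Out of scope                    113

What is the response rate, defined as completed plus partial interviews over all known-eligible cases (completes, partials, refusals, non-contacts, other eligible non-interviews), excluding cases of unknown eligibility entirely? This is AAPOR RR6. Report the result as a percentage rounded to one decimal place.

52.2%

Num: 149 + 18 = 167
Denom: 149 + 18 + 110 + 28 + 15 = 320
RR6 = 167 / 320 = 0.5219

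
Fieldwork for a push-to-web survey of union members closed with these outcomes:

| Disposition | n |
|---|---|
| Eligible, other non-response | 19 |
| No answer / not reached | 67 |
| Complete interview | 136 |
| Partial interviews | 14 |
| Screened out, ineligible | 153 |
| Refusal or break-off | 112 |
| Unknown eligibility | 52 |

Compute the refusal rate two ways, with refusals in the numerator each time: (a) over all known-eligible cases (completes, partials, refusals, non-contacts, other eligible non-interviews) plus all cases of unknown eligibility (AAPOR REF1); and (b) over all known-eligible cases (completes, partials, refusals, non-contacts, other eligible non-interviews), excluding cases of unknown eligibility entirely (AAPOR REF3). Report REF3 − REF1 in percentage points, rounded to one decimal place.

Numerator → 112
Denominator → 136 + 14 + 112 + 67 + 19 + 52 = 400
REF1 = 112 / 400 = 0.2800
Denominator → 136 + 14 + 112 + 67 + 19 = 348
REF3 = 112 / 348 = 0.3218
Difference = 32.18 − 28.00 = 4.18 percentage points

4.2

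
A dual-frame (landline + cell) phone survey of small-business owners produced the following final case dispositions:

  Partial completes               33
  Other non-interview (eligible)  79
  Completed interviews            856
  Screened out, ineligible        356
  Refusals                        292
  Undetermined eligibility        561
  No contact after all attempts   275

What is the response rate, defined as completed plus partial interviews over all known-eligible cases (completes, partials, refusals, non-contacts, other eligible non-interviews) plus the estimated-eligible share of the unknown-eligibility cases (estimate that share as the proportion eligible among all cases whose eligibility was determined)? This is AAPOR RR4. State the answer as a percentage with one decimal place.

Numerator = 856 + 33 = 889
Eligible (known) = 856 + 33 + 292 + 275 + 79 = 1535
e = 1535 / (1535 + 356) = 1535 / 1891 = 0.8117
Eligible share of unknowns = 0.8117 × 561 = 455.36
Denominator = 1535 + 455.36 = 1990.36
RR4 = 889 / 1990.36 = 0.4467

44.7%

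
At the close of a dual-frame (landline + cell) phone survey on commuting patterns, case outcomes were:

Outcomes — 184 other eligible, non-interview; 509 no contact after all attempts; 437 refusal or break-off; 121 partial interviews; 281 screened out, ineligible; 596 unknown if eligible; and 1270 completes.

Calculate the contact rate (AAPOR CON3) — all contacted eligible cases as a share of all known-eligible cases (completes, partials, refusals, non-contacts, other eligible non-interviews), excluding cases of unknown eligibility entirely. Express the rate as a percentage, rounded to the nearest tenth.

Top → 1270 + 121 + 437 + 184 = 2012
Denominator → 1270 + 121 + 437 + 509 + 184 = 2521
CON3 = 2012 / 2521 = 0.7981

79.8%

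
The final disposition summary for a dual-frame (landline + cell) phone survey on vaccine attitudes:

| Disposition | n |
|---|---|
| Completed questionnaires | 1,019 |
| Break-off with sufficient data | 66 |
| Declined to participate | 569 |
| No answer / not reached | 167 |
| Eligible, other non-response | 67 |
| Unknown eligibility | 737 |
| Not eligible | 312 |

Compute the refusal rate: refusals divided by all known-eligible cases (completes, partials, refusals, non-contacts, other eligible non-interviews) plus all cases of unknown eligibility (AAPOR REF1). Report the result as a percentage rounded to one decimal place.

Top → 569
Denominator → 1019 + 66 + 569 + 167 + 67 + 737 = 2625
REF1 = 569 / 2625 = 0.2168

21.7%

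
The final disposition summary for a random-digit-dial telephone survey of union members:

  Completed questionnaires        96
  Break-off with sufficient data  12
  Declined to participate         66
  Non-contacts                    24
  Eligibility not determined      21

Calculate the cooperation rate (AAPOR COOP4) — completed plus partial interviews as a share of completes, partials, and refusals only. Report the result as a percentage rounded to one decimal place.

62.1%

Num → 96 + 12 = 108
Base → 96 + 12 + 66 = 174
COOP4 = 108 / 174 = 0.6207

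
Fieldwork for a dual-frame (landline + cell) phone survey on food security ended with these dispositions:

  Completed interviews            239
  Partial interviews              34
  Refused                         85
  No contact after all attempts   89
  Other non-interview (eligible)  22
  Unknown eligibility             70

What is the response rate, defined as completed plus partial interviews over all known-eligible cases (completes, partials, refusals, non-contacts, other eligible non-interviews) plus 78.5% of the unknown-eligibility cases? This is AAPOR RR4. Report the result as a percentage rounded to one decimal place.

Num → 239 + 34 = 273
Known eligible → 239 + 34 + 85 + 89 + 22 = 469
Eligible share of unknowns → 0.7850 × 70 = 54.95
Denom → 469 + 54.95 = 523.95
RR4 = 273 / 523.95 = 0.5210

52.1%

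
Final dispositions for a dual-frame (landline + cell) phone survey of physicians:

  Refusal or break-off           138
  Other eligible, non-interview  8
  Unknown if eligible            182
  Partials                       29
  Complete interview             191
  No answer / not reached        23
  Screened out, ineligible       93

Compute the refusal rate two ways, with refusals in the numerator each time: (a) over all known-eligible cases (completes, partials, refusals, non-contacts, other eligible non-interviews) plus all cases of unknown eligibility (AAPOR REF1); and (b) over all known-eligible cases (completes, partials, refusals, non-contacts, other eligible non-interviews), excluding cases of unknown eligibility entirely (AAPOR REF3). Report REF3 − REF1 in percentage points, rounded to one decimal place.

Numerator → 138
Denom → 191 + 29 + 138 + 23 + 8 + 182 = 571
REF1 = 138 / 571 = 0.2417
Denom → 191 + 29 + 138 + 23 + 8 = 389
REF3 = 138 / 389 = 0.3548
Difference = 35.48 − 24.17 = 11.31 percentage points

11.3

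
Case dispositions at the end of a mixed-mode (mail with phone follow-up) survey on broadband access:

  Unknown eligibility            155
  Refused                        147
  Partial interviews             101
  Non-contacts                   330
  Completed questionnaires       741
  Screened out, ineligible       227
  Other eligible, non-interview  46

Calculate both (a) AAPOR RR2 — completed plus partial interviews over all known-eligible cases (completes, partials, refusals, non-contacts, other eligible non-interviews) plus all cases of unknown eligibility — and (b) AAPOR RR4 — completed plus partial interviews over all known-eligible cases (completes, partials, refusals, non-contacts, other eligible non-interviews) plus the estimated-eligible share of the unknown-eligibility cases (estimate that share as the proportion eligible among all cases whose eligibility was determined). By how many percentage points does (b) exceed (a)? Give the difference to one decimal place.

Top = 741 + 101 = 842
Denom = 741 + 101 + 147 + 330 + 46 + 155 = 1520
RR2 = 842 / 1520 = 0.5539
Known eligible = 741 + 101 + 147 + 330 + 46 = 1365
e = 1365 / (1365 + 227) = 1365 / 1592 = 0.8574
e × U = 0.8574 × 155 = 132.90
Denom = 1365 + 132.90 = 1497.90
RR4 = 842 / 1497.90 = 0.5621
Difference = 56.21 − 55.39 = 0.82 percentage points

0.8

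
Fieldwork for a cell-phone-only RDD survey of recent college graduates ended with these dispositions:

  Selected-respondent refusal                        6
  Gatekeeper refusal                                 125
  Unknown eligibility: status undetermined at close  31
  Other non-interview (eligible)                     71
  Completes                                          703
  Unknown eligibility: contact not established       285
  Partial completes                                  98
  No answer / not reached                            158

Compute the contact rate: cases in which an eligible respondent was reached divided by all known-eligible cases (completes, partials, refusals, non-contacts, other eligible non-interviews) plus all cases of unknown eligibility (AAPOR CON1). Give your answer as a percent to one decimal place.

Refusals = 125 + 6 = 131
Unknown eligibility = 285 + 31 = 316
Top = 703 + 98 + 131 + 71 = 1003
Base = 703 + 98 + 131 + 158 + 71 + 316 = 1477
CON1 = 1003 / 1477 = 0.6791

67.9%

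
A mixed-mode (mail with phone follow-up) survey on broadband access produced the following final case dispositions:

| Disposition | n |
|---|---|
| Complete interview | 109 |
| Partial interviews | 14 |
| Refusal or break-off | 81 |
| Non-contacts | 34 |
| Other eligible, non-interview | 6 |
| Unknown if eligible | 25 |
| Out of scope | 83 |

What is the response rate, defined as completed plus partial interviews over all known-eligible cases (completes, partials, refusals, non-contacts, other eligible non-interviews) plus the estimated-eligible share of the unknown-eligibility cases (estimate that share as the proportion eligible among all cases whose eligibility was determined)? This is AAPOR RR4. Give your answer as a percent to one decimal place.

46.8%

Numerator = 109 + 14 = 123
Known eligible = 109 + 14 + 81 + 34 + 6 = 244
e = 244 / (244 + 83) = 244 / 327 = 0.7462
Eligible share of unknowns = 0.7462 × 25 = 18.66
Denominator = 244 + 18.66 = 262.66
RR4 = 123 / 262.66 = 0.4683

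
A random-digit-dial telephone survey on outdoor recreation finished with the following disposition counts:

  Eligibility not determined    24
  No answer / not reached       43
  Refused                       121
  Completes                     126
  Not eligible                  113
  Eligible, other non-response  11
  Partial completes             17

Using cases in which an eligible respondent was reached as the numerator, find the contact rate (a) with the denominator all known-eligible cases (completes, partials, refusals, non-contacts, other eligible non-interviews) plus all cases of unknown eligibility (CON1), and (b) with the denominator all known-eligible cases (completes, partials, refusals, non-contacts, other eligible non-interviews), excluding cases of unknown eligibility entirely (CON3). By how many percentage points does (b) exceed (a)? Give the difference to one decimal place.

6.1

Num → 126 + 17 + 121 + 11 = 275
Base → 126 + 17 + 121 + 43 + 11 + 24 = 342
CON1 = 275 / 342 = 0.8041
Base → 126 + 17 + 121 + 43 + 11 = 318
CON3 = 275 / 318 = 0.8648
Difference = 86.48 − 80.41 = 6.07 percentage points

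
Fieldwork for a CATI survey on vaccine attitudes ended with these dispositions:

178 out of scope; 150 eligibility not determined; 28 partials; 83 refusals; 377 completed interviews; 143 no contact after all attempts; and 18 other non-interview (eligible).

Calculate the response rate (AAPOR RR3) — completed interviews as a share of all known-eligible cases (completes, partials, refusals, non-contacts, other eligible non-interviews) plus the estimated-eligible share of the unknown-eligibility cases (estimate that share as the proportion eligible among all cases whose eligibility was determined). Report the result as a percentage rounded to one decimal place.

49.2%

Num → 377
Eligible (known) → 377 + 28 + 83 + 143 + 18 = 649
e = 649 / (649 + 178) = 649 / 827 = 0.7848
e × U → 0.7848 × 150 = 117.72
Base → 649 + 117.72 = 766.72
RR3 = 377 / 766.72 = 0.4917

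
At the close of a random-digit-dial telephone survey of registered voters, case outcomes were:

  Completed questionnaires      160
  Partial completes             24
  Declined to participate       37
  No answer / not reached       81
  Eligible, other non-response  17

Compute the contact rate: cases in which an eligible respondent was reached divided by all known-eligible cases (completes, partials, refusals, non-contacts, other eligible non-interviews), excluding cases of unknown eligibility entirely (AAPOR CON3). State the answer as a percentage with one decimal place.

74.6%

Num = 160 + 24 + 37 + 17 = 238
Denominator = 160 + 24 + 37 + 81 + 17 = 319
CON3 = 238 / 319 = 0.7461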